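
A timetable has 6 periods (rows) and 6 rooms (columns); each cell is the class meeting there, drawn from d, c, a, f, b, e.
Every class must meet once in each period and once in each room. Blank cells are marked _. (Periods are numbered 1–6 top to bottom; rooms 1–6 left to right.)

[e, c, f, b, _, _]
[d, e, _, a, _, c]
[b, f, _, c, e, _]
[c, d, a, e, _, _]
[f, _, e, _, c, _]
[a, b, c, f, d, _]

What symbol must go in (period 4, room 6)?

Period 1, room 5: period 1 has {c, f, b, e} and room 5 has {d, c, e}, leaving only a.
Period 1, room 6: period 1 has {c, a, f, b, e} and room 6 has {c}, leaving only d.
Period 2, room 3: period 2 has {d, c, a, e} and room 3 has {c, a, f, e}, leaving only b.
Period 2, room 5: period 2 has {d, c, a, b, e} and room 5 has {d, c, a, e}, leaving only f.
Period 3, room 3: period 3 has {c, f, b, e} and room 3 has {c, a, f, b, e}, leaving only d.
Period 3, room 6: period 3 has {d, c, f, b, e} and room 6 has {d, c}, leaving only a.
Period 4, room 5: period 4 has {d, c, a, e} and room 5 has {d, c, a, f, e}, leaving only b.
Period 4 already has {d, c, a, b, e} and room 6 already has {d, c, a}, so period 4, room 6 must be f.

f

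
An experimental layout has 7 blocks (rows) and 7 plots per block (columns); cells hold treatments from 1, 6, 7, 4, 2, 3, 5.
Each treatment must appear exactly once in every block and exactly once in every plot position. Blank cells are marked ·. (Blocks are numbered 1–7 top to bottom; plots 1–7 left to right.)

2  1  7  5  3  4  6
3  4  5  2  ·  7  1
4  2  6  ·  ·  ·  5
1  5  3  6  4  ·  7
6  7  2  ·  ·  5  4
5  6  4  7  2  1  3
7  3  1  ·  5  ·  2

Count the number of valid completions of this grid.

1

Block 2, plot 5: eliminating its block and plot leaves {6}.
Block 3, plot 4: eliminating its block and plot leaves {1, 3}.
Block 3, plot 5: eliminating its block and plot leaves {1, 7}.
Block 3, plot 6: eliminating its block and plot leaves {3}.
Block 4, plot 6: eliminating its block and plot leaves {2}.
Block 5, plot 4: eliminating its block and plot leaves {1, 3}.
Block 5, plot 5: eliminating its block and plot leaves {1}.
Block 7, plot 4: eliminating its block and plot leaves {4}.
Block 7, plot 6: eliminating its block and plot leaves {6}.
Only one assignment across all blanks avoids any block or plot repeat, giving 1 completion.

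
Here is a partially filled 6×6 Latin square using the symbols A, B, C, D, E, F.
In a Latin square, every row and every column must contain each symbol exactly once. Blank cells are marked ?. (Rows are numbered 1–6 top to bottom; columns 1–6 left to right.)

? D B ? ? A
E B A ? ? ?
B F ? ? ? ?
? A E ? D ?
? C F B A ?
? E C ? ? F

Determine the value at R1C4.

E

Row 3, column 3: row 3 has {B, F} and column 3 has {A, B, C, E, F}, leaving only D.
Row 5, column 1: row 5 has {A, B, C, F} and column 1 has {B, E}, leaving only D.
Row 5, column 6: row 5 has {A, B, C, D, F} and column 6 has {A, F}, leaving only E.
Row 3, column 6: row 3 has {B, D, F} and column 6 has {A, E, F}, leaving only C.
Row 2, column 6: row 2 has {A, B, E} and column 6 has {A, C, E, F}, leaving only D.
Row 3, column 5: row 3 has {B, C, D, F} and column 5 has {A, D}, leaving only E.
Row 3, column 4: row 3 has {B, C, D, E, F} and column 4 has {B}, leaving only A.
Row 4, column 6: row 4 has {A, D, E} and column 6 has {A, C, D, E, F}, leaving only B.
Row 6, column 1: row 6 has {C, E, F} and column 1 has {B, D, E}, leaving only A.
Row 6, column 4: row 6 has {A, C, E, F} and column 4 has {A, B}, leaving only D.
Row 6, column 5: row 6 has {A, C, D, E, F} and column 5 has {A, D, E}, leaving only B.
Row 1, column 4 is narrowed to {C, E, F}.
If it were C, then row 1, column 5 would be left with no valid symbol.
If it were F, then row 1, column 5 would be left with no valid symbol.
So row 1, column 4 must be E.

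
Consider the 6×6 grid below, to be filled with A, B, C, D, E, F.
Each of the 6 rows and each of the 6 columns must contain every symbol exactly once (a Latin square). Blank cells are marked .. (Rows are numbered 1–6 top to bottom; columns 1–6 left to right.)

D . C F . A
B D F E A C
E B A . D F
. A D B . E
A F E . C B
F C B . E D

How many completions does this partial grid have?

1

Row 1, column 2: eliminating its row and column leaves {E}.
Row 1, column 5: eliminating its row and column leaves {B}.
Row 3, column 4: eliminating its row and column leaves {C}.
Row 4, column 1: eliminating its row and column leaves {C}.
Row 4, column 5: eliminating its row and column leaves {F}.
Row 5, column 4: eliminating its row and column leaves {D}.
Row 6, column 4: eliminating its row and column leaves {A}.
Only one assignment across all blanks avoids any row or column repeat, giving 1 completion.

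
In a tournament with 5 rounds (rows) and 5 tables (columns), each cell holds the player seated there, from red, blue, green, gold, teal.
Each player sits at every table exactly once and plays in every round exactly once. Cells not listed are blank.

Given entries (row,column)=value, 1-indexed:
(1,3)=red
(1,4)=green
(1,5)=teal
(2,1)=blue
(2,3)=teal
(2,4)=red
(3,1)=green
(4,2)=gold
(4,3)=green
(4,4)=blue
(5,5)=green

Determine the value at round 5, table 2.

teal

Round 1, table 1: round 1 has {red, green, teal} and table 1 has {blue, green}, leaving only gold.
Round 1, table 2: round 1 has {red, green, gold, teal} and table 2 has {gold}, leaving only blue.
Round 2, table 2: round 2 has {red, blue, teal} and table 2 has {blue, gold}, leaving only green.
Round 2, table 5: round 2 has {red, blue, green, teal} and table 5 has {green, teal}, leaving only gold.
Round 4, table 5: round 4 has {blue, green, gold} and table 5 has {green, gold, teal}, leaving only red.
Round 3, table 5: round 3 has {green} and table 5 has {red, green, gold, teal}, leaving only blue.
Round 3, table 3: round 3 has {blue, green} and table 3 has {red, green, teal}, leaving only gold.
Round 3, table 4: round 3 has {blue, green, gold} and table 4 has {red, blue, green}, leaving only teal.
Round 3, table 2: round 3 has {blue, green, gold, teal} and table 2 has {blue, green, gold}, leaving only red.
Round 5 already has {green} and table 2 already has {red, blue, green, gold}, so round 5, table 2 must be teal.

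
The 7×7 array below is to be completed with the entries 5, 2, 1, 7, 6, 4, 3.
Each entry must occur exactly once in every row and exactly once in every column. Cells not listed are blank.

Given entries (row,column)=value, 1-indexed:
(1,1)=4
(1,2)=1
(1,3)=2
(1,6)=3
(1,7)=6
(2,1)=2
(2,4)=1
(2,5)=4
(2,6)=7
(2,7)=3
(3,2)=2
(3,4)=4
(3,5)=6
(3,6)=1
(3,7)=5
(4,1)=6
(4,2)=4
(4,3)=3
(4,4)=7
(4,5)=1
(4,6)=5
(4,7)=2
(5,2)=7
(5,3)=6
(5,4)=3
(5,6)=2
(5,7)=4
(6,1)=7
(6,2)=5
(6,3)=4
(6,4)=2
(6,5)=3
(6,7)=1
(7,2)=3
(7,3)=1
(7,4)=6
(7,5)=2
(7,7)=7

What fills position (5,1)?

Row 1, column 4: row 1 has {2, 1, 6, 4, 3} and column 4 has {2, 1, 7, 6, 4, 3}, leaving only 5.
Row 1, column 5: row 1 has {5, 2, 1, 6, 4, 3} and column 5 has {2, 1, 6, 4, 3}, leaving only 7.
Row 2, column 2: row 2 has {2, 1, 7, 4, 3} and column 2 has {5, 2, 1, 7, 4, 3}, leaving only 6.
Row 2, column 3: row 2 has {2, 1, 7, 6, 4, 3} and column 3 has {2, 1, 6, 4, 3}, leaving only 5.
Row 3, column 1: row 3 has {5, 2, 1, 6, 4} and column 1 has {2, 7, 6, 4}, leaving only 3.
Row 3, column 3: row 3 has {5, 2, 1, 6, 4, 3} and column 3 has {5, 2, 1, 6, 4, 3}, leaving only 7.
Row 5, column 5: row 5 has {2, 7, 6, 4, 3} and column 5 has {2, 1, 7, 6, 4, 3}, leaving only 5.
Row 5 already has {5, 2, 7, 6, 4, 3} and column 1 already has {2, 7, 6, 4, 3}, so row 5, column 1 must be 1.

1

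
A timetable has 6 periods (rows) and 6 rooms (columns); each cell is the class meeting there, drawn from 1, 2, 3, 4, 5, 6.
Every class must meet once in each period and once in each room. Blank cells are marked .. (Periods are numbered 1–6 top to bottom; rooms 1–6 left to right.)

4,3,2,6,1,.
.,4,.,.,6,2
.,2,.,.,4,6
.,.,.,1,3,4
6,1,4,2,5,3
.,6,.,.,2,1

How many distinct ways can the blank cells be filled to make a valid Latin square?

4

Period 1, room 6: eliminating its period and room leaves {5}.
Period 2, room 1: eliminating its period and room leaves {1, 3, 5}.
Period 2, room 3: eliminating its period and room leaves {1, 3, 5}.
Period 2, room 4: eliminating its period and room leaves {3, 5}.
Period 3, room 1: eliminating its period and room leaves {1, 3, 5}.
Period 3, room 3: eliminating its period and room leaves {1, 3, 5}.
Period 3, room 4: eliminating its period and room leaves {3, 5}.
Period 4, room 1: eliminating its period and room leaves {2, 5}.
Period 4, room 2: eliminating its period and room leaves {5}.
Period 4, room 3: eliminating its period and room leaves {5, 6}.
Period 6, room 1: eliminating its period and room leaves {3, 5}.
Period 6, room 3: eliminating its period and room leaves {3, 5}.
Period 6, room 4: eliminating its period and room leaves {3, 4, 5}.
Enumerating the assignments across these blanks that avoid any period or room repeat gives 4 completions.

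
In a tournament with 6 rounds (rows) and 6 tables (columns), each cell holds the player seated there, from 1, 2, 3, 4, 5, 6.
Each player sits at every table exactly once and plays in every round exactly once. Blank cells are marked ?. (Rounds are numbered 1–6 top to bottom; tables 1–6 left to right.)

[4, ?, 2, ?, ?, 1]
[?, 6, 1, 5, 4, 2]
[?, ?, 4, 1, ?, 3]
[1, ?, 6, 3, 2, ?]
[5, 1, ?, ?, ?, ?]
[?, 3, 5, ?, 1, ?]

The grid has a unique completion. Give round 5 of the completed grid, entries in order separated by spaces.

Round 5, table 3: round 5 has {1, 5} and table 3 has {1, 2, 4, 5, 6}, leaving only 3.
Round 5, table 5: round 5 has {1, 3, 5} and table 5 has {1, 2, 4}, leaving only 6.
Round 5, table 6: round 5 has {1, 3, 5, 6} and table 6 has {1, 2, 3}, leaving only 4.
Round 5, table 4: round 5 has {1, 3, 4, 5, 6} and table 4 has {1, 3, 5}, leaving only 2.
So round 5 reads: 5 1 3 2 6 4.

5 1 3 2 6 4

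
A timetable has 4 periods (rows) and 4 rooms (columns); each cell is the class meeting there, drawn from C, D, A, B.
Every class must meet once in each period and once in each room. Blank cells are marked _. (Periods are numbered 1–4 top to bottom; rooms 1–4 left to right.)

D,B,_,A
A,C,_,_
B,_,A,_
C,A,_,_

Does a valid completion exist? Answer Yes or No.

No period or room among the givens repeats a symbol, and propagating forced cells runs into no contradiction.
One valid completion exists (for instance, D B C A / A C D B / B D A C / C A B D).

Yes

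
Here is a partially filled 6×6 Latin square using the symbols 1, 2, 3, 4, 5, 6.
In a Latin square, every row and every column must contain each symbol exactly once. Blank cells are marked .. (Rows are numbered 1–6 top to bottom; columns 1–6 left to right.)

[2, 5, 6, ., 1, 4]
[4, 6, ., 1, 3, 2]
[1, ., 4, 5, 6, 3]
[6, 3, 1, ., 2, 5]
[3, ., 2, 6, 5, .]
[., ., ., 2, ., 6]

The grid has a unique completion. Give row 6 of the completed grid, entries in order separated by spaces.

5 1 3 2 4 6

Row 6, column 1: row 6 has {2, 6} and column 1 has {1, 2, 3, 4, 6}, leaving only 5.
Row 6, column 3: row 6 has {2, 5, 6} and column 3 has {1, 2, 4, 6}, leaving only 3.
Row 6, column 5: row 6 has {2, 3, 5, 6} and column 5 has {1, 2, 3, 5, 6}, leaving only 4.
Row 6, column 2: row 6 has {2, 3, 4, 5, 6} and column 2 has {3, 5, 6}, leaving only 1.
So row 6 reads: 5 1 3 2 4 6.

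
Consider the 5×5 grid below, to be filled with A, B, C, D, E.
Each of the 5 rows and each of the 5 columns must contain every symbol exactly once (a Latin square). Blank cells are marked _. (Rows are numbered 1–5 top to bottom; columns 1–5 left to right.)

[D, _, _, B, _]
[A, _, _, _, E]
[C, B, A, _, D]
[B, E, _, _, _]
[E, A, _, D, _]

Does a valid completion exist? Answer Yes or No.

Yes

No row or column among the givens repeats a symbol, and propagating forced cells runs into no contradiction.
One valid completion exists (for instance, D C E B A / A D B C E / C B A E D / B E D A C / E A C D B).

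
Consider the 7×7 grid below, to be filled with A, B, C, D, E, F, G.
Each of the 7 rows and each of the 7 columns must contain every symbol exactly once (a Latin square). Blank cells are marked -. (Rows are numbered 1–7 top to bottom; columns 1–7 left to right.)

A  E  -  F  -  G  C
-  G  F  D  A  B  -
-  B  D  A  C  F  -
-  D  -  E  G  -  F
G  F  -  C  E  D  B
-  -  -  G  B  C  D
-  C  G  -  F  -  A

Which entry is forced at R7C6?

Row 7 already has {A, C, F, G} and column 6 already has {B, C, D, F, G}, so row 7, column 6 must be E.

E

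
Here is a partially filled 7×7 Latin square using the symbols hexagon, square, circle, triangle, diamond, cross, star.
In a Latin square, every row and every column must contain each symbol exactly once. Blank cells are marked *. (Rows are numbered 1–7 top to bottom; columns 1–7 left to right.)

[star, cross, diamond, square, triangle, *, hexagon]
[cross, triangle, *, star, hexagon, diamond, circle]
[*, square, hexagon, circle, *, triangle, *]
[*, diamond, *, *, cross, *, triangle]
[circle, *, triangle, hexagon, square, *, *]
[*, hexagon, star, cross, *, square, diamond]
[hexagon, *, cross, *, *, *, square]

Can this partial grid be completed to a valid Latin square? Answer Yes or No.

Row 4, column 4: row 4 together with column 4 already contain {hexagon, square, circle, triangle, diamond, cross, star} — every symbol — so nothing can go there. The grid has no valid completion.

No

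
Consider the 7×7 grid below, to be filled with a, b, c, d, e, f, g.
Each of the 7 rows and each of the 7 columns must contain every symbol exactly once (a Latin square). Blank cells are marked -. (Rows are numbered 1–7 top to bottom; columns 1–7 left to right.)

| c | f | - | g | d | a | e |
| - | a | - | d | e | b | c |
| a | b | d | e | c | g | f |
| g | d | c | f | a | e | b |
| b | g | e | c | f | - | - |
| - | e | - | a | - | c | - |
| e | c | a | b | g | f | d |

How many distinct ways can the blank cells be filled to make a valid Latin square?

Row 1, column 3: eliminating its row and column leaves {b}.
Row 2, column 1: eliminating its row and column leaves {f}.
Row 2, column 3: eliminating its row and column leaves {f, g}.
Row 5, column 6: eliminating its row and column leaves {d}.
Row 5, column 7: eliminating its row and column leaves {a}.
Row 6, column 1: eliminating its row and column leaves {d, f}.
Row 6, column 3: eliminating its row and column leaves {b, f, g}.
Row 6, column 5: eliminating its row and column leaves {b}.
Row 6, column 7: eliminating its row and column leaves {g}.
Only one assignment across all blanks avoids any row or column repeat, giving 1 completion.

1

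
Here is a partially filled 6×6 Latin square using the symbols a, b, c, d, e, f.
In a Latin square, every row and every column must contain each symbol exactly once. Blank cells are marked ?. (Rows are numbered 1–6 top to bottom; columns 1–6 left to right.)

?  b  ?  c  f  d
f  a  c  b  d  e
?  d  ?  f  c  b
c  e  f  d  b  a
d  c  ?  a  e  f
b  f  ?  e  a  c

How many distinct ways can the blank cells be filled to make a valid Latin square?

2

Row 1, column 1: eliminating its row and column leaves {a, e}.
Row 1, column 3: eliminating its row and column leaves {a, e}.
Row 3, column 1: eliminating its row and column leaves {a, e}.
Row 3, column 3: eliminating its row and column leaves {a, e}.
Row 5, column 3: eliminating its row and column leaves {b}.
Row 6, column 3: eliminating its row and column leaves {d}.
Enumerating the assignments across these blanks that avoid any row or column repeat gives 2 completions.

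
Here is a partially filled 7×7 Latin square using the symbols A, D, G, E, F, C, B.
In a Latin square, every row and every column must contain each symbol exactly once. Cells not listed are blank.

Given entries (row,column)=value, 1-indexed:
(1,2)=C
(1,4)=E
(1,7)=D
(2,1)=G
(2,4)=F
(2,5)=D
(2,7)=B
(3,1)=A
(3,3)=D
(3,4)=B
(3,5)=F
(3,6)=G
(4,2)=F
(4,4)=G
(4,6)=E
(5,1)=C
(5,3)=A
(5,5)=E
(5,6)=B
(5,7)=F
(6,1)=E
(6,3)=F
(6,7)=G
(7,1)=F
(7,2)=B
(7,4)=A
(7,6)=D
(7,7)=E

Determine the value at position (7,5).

Row 1, column 1: row 1 has {D, E, C} and column 1 has {A, G, E, F, C}, leaving only B.
Row 1, column 3: row 1 has {D, E, C, B} and column 3 has {A, D, F}, leaving only G.
Row 1, column 5: row 1 has {D, G, E, C, B} and column 5 has {D, E, F}, leaving only A.
Row 1, column 6: row 1 has {A, D, G, E, C, B} and column 6 has {D, G, E, B}, leaving only F.
Row 3, column 2: row 3 has {A, D, G, F, B} and column 2 has {F, C, B}, leaving only E.
Row 2, column 2: row 2 has {D, G, F, B} and column 2 has {E, F, C, B}, leaving only A.
Row 2, column 6: row 2 has {A, D, G, F, B} and column 6 has {D, G, E, F, B}, leaving only C.
Row 2, column 3: row 2 has {A, D, G, F, C, B} and column 3 has {A, D, G, F}, leaving only E.
Row 3, column 7: row 3 has {A, D, G, E, F, B} and column 7 has {D, G, E, F, B}, leaving only C.
Row 4, column 1: row 4 has {G, E, F} and column 1 has {A, G, E, F, C, B}, leaving only D.
Row 4, column 7: row 4 has {D, G, E, F} and column 7 has {D, G, E, F, C, B}, leaving only A.
Row 5, column 4: row 5 has {A, E, F, C, B} and column 4 has {A, G, E, F, B}, leaving only D.
Row 5, column 2: row 5 has {A, D, E, F, C, B} and column 2 has {A, E, F, C, B}, leaving only G.
Row 6, column 2: row 6 has {G, E, F} and column 2 has {A, G, E, F, C, B}, leaving only D.
Row 6, column 4: row 6 has {D, G, E, F} and column 4 has {A, D, G, E, F, B}, leaving only C.
Row 6, column 5: row 6 has {D, G, E, F, C} and column 5 has {A, D, E, F}, leaving only B.
Row 4, column 5: row 4 has {A, D, G, E, F} and column 5 has {A, D, E, F, B}, leaving only C.
Row 7 already has {A, D, E, F, B} and column 5 already has {A, D, E, F, C, B}, so row 7, column 5 must be G.

G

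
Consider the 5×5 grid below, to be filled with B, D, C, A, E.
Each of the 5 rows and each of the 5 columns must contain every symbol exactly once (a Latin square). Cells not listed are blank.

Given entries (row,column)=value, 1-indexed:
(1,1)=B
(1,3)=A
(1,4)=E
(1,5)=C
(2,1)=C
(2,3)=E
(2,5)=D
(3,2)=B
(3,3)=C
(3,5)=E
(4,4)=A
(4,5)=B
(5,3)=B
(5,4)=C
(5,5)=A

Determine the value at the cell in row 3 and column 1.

Row 1, column 2: row 1 has {B, C, A, E} and column 2 has {B}, leaving only D.
Row 2, column 2: row 2 has {D, C, E} and column 2 has {B, D}, leaving only A.
Row 2, column 4: row 2 has {D, C, A, E} and column 4 has {C, A, E}, leaving only B.
Row 3, column 4: row 3 has {B, C, E} and column 4 has {B, C, A, E}, leaving only D.
Row 3 already has {B, D, C, E} and column 1 already has {B, C}, so row 3, column 1 must be A.

A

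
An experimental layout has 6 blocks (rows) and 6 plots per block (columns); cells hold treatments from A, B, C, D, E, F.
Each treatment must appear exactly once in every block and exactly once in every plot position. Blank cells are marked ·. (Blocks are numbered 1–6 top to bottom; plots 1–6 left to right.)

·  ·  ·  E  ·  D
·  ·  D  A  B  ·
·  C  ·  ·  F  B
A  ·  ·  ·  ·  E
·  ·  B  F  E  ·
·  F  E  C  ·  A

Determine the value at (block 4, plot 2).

Block 2, plot 2: block 2 has {A, B, D} and plot 2 has {C, F}, leaving only E.
Block 3, plot 3: block 3 has {B, C, F} and plot 3 has {B, D, E}, leaving only A.
Block 3, plot 4: block 3 has {A, B, C, F} and plot 4 has {A, C, E, F}, leaving only D.
Block 3, plot 1: block 3 has {A, B, C, D, F} and plot 1 has {A}, leaving only E.
Block 4, plot 4: block 4 has {A, E} and plot 4 has {A, C, D, E, F}, leaving only B.
Block 4 already has {A, B, E} and plot 2 already has {C, E, F}, so block 4, plot 2 must be D.

D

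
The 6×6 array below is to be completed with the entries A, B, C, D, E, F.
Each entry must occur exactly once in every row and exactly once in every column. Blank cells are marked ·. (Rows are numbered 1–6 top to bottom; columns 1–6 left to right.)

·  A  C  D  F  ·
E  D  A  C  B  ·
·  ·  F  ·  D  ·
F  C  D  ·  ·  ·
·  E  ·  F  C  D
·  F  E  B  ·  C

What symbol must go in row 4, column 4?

Row 1, column 1: row 1 has {A, C, D, F} and column 1 has {E, F}, leaving only B.
Row 1, column 6: row 1 has {A, B, C, D, F} and column 6 has {C, D}, leaving only E.
Row 2, column 6: row 2 has {A, B, C, D, E} and column 6 has {C, D, E}, leaving only F.
Row 3, column 2: row 3 has {D, F} and column 2 has {A, C, D, E, F}, leaving only B.
Row 3, column 6: row 3 has {B, D, F} and column 6 has {C, D, E, F}, leaving only A.
Row 3, column 1: row 3 has {A, B, D, F} and column 1 has {B, E, F}, leaving only C.
Row 3, column 4: row 3 has {A, B, C, D, F} and column 4 has {B, C, D, F}, leaving only E.
Row 4 already has {C, D, F} and column 4 already has {B, C, D, E, F}, so row 4, column 4 must be A.

A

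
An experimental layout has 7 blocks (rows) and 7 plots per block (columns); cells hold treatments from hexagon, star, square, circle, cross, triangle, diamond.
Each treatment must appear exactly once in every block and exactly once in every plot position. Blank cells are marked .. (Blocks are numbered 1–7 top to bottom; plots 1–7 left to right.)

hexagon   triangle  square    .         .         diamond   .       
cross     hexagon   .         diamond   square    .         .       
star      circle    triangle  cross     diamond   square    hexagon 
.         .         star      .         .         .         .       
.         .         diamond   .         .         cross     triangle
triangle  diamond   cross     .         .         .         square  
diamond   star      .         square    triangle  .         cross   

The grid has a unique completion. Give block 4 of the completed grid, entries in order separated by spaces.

Block 2, plot 3: block 2 has {hexagon, square, cross, diamond} and plot 3 has {star, square, cross, triangle, diamond}, leaving only circle.
Block 2, plot 7: block 2 has {hexagon, square, circle, cross, diamond} and plot 7 has {hexagon, square, cross, triangle}, leaving only star.
Block 1, plot 7: block 1 has {hexagon, square, triangle, diamond} and plot 7 has {hexagon, star, square, cross, triangle}, leaving only circle.
Block 4, plot 7: block 4 has {star} and plot 7 has {hexagon, star, square, circle, cross, triangle}, leaving only diamond.
Block 1, plot 4: block 1 has {hexagon, square, circle, triangle, diamond} and plot 4 has {square, cross, diamond}, leaving only star.
Block 1, plot 5: block 1 has {hexagon, star, square, circle, triangle, diamond} and plot 5 has {square, triangle, diamond}, leaving only cross.
Block 2, plot 6: block 2 has {hexagon, star, square, circle, cross, diamond} and plot 6 has {square, cross, diamond}, leaving only triangle.
Block 5, plot 2: block 5 has {cross, triangle, diamond} and plot 2 has {hexagon, star, circle, triangle, diamond}, leaving only square.
Block 4, plot 2: block 4 has {star, diamond} and plot 2 has {hexagon, star, square, circle, triangle, diamond}, leaving only cross.
Block 5, plot 1: block 5 has {square, cross, triangle, diamond} and plot 1 has {hexagon, star, cross, triangle, diamond}, leaving only circle.
Block 4, plot 1: block 4 has {star, cross, diamond} and plot 1 has {hexagon, star, circle, cross, triangle, diamond}, leaving only square.
Block 5, plot 4: block 5 has {square, circle, cross, triangle, diamond} and plot 4 has {star, square, cross, diamond}, leaving only hexagon.
Block 5, plot 5: block 5 has {hexagon, square, circle, cross, triangle, diamond} and plot 5 has {square, cross, triangle, diamond}, leaving only star.
Block 6, plot 4: block 6 has {square, cross, triangle, diamond} and plot 4 has {hexagon, star, square, cross, diamond}, leaving only circle.
Block 4, plot 4: block 4 has {star, square, cross, diamond} and plot 4 has {hexagon, star, square, circle, cross, diamond}, leaving only triangle.
Block 6, plot 5: block 6 has {square, circle, cross, triangle, diamond} and plot 5 has {star, square, cross, triangle, diamond}, leaving only hexagon.
Block 4, plot 5: block 4 has {star, square, cross, triangle, diamond} and plot 5 has {hexagon, star, square, cross, triangle, diamond}, leaving only circle.
Block 4, plot 6: block 4 has {star, square, circle, cross, triangle, diamond} and plot 6 has {square, cross, triangle, diamond}, leaving only hexagon.
So block 4 reads: square cross star triangle circle hexagon diamond.

square cross star triangle circle hexagon diamond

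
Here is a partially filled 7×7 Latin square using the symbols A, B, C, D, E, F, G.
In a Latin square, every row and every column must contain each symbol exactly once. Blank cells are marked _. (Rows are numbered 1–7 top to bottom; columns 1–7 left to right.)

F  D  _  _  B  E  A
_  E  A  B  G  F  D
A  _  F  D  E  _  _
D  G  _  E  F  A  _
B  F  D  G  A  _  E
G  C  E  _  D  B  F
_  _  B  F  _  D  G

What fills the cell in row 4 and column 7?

Row 1, column 4: row 1 has {A, B, D, E, F} and column 4 has {B, D, E, F, G}, leaving only C.
Row 1, column 3: row 1 has {A, B, C, D, E, F} and column 3 has {A, B, D, E, F}, leaving only G.
Row 2, column 1: row 2 has {A, B, D, E, F, G} and column 1 has {A, B, D, F, G}, leaving only C.
Row 3, column 2: row 3 has {A, D, E, F} and column 2 has {C, D, E, F, G}, leaving only B.
Row 3, column 7: row 3 has {A, B, D, E, F} and column 7 has {A, D, E, F, G}, leaving only C.
Row 4 already has {A, D, E, F, G} and column 7 already has {A, C, D, E, F, G}, so row 4, column 7 must be B.

B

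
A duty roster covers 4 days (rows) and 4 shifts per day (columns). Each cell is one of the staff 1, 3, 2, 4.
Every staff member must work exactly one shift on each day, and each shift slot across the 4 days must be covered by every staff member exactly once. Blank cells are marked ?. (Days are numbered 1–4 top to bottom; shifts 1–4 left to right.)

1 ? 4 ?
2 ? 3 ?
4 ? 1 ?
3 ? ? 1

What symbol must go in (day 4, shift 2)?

4

Day 2, shift 4: day 2 has {3, 2} and shift 4 has {1}, leaving only 4.
Day 2, shift 2: day 2 has {3, 2, 4} and shift 2 has {}, leaving only 1.
Day 4, shift 3: day 4 has {1, 3} and shift 3 has {1, 3, 4}, leaving only 2.
Day 4 already has {1, 3, 2} and shift 2 already has {1}, so day 4, shift 2 must be 4.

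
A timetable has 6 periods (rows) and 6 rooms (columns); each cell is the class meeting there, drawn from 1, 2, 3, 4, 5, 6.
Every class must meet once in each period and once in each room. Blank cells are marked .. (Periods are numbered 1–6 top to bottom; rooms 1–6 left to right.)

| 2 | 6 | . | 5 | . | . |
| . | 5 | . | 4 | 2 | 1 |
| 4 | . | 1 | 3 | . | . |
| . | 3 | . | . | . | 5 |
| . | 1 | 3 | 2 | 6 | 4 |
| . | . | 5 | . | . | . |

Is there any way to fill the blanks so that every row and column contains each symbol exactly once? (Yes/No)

Yes

No period or room among the givens repeats a symbol, and propagating forced cells runs into no contradiction.
One valid completion exists (for instance, 2 6 4 5 1 3 / 3 5 6 4 2 1 / 4 2 1 3 5 6 / 1 3 2 6 4 5 / 5 1 3 2 6 4 / 6 4 5 1 3 2).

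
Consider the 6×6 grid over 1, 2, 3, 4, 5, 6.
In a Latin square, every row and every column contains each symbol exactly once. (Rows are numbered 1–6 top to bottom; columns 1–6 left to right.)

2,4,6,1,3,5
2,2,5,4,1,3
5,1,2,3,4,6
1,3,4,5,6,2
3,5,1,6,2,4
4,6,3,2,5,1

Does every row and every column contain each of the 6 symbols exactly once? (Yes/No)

No

Column 1 contains 2 twice (at rows 1 and 2), so it is not a permutation.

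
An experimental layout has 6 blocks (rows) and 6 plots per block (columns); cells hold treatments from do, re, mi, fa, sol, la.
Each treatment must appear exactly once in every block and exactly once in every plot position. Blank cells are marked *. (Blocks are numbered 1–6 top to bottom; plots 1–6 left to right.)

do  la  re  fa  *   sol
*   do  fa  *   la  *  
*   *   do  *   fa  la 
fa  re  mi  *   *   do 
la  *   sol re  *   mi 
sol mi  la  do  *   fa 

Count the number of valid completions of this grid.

Block 1, plot 5: eliminating its block and plot leaves {mi}.
Block 2, plot 1: eliminating its block and plot leaves {re, mi}.
Block 2, plot 4: eliminating its block and plot leaves {mi, sol}.
Block 2, plot 6: eliminating its block and plot leaves {re}.
Block 3, plot 1: eliminating its block and plot leaves {re, mi}.
Block 3, plot 2: eliminating its block and plot leaves {sol}.
Block 3, plot 4: eliminating its block and plot leaves {mi, sol}.
Block 4, plot 4: eliminating its block and plot leaves {sol, la}.
Block 4, plot 5: eliminating its block and plot leaves {sol}.
Block 5, plot 2: eliminating its block and plot leaves {fa}.
Block 5, plot 5: eliminating its block and plot leaves {do}.
Block 6, plot 5: eliminating its block and plot leaves {re}.
Only one assignment across all blanks avoids any block or plot repeat, giving 1 completion.

1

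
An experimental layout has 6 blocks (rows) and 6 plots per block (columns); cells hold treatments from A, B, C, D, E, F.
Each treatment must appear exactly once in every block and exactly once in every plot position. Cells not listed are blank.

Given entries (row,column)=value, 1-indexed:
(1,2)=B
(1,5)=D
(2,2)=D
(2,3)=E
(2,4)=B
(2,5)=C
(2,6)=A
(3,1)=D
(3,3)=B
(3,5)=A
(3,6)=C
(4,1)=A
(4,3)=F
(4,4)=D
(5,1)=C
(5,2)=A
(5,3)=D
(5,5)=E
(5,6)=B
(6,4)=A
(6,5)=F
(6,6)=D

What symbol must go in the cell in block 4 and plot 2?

C

Block 2, plot 1: block 2 has {A, B, C, D, E} and plot 1 has {A, C, D}, leaving only F.
Block 1, plot 1: block 1 has {B, D} and plot 1 has {A, C, D, F}, leaving only E.
Block 1, plot 6: block 1 has {B, D, E} and plot 6 has {A, B, C, D}, leaving only F.
Block 1, plot 4: block 1 has {B, D, E, F} and plot 4 has {A, B, D}, leaving only C.
Block 1, plot 3: block 1 has {B, C, D, E, F} and plot 3 has {B, D, E, F}, leaving only A.
Block 4, plot 5: block 4 has {A, D, F} and plot 5 has {A, C, D, E, F}, leaving only B.
Block 4, plot 6: block 4 has {A, B, D, F} and plot 6 has {A, B, C, D, F}, leaving only E.
Block 4 already has {A, B, D, E, F} and plot 2 already has {A, B, D}, so block 4, plot 2 must be C.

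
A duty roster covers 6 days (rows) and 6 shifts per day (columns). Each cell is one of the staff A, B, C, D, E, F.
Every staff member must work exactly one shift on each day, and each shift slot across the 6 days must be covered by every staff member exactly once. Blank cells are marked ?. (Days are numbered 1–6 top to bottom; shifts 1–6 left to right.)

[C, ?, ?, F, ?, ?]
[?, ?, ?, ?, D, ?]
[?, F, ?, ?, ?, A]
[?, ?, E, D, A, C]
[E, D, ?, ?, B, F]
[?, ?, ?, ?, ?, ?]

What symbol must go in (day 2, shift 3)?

Day 1, shift 5: day 1 has {C, F} and shift 5 has {A, B, D}, leaving only E.
Day 3, shift 5: day 3 has {A, F} and shift 5 has {A, B, D, E}, leaving only C.
Day 4, shift 2: day 4 has {A, C, D, E} and shift 2 has {D, F}, leaving only B.
Day 1, shift 2: day 1 has {C, E, F} and shift 2 has {B, D, F}, leaving only A.
Day 4, shift 1: day 4 has {A, B, C, D, E} and shift 1 has {C, E}, leaving only F.
Day 6, shift 5: day 6 has {} and shift 5 has {A, B, C, D, E}, leaving only F.
Day 2, shift 3 is narrowed to {A, B, C, F}.
If it were A, then day 2, shift 4 would be left with no valid symbol.
If it were B, then day 3, shift 3 would be left with no valid symbol.
If it were C, then day 2, shift 4 would be left with no valid symbol.
So day 2, shift 3 must be F.

F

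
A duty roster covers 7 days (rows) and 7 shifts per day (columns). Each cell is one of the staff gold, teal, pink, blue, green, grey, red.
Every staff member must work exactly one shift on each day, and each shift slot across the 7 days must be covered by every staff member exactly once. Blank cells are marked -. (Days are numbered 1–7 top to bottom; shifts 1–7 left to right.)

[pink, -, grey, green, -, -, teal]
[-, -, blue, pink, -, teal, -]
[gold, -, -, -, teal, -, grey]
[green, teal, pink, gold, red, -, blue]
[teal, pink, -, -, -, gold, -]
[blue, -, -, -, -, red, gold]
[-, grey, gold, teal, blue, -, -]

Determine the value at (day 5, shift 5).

grey

Day 1, shift 5: day 1 has {teal, pink, green, grey} and shift 5 has {teal, blue, red}, leaving only gold.
Day 1, shift 6: day 1 has {gold, teal, pink, green, grey} and shift 6 has {gold, teal, red}, leaving only blue.
Day 1, shift 2: day 1 has {gold, teal, pink, blue, green, grey} and shift 2 has {teal, pink, grey}, leaving only red.
Day 4, shift 6: day 4 has {gold, teal, pink, blue, green, red} and shift 6 has {gold, teal, blue, red}, leaving only grey.
Day 6, shift 2: day 6 has {gold, blue, red} and shift 2 has {teal, pink, grey, red}, leaving only green.
Day 2, shift 2: day 2 has {teal, pink, blue} and shift 2 has {teal, pink, green, grey, red}, leaving only gold.
Day 3, shift 2: day 3 has {gold, teal, grey} and shift 2 has {gold, teal, pink, green, grey, red}, leaving only blue.
Day 3, shift 4: day 3 has {gold, teal, blue, grey} and shift 4 has {gold, teal, pink, green}, leaving only red.
Day 3, shift 3: day 3 has {gold, teal, blue, grey, red} and shift 3 has {gold, pink, blue, grey}, leaving only green.
Day 3, shift 6: day 3 has {gold, teal, blue, green, grey, red} and shift 6 has {gold, teal, blue, grey, red}, leaving only pink.
Day 5, shift 3: day 5 has {gold, teal, pink} and shift 3 has {gold, pink, blue, green, grey}, leaving only red.
Day 5, shift 7: day 5 has {gold, teal, pink, red} and shift 7 has {gold, teal, blue, grey}, leaving only green.
Day 5 already has {gold, teal, pink, green, red} and shift 5 already has {gold, teal, blue, red}, so day 5, shift 5 must be grey.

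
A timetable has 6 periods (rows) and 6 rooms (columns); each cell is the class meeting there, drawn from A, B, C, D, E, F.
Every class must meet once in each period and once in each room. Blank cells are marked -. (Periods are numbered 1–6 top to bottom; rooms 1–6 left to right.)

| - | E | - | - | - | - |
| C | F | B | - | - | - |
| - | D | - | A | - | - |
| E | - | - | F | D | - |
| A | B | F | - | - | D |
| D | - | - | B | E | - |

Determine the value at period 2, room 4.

Period 2, room 5: period 2 has {B, C, F} and room 5 has {D, E}, leaving only A.
Period 2, room 6: period 2 has {A, B, C, F} and room 6 has {D}, leaving only E.
Period 2 already has {A, B, C, E, F} and room 4 already has {A, B, F}, so period 2, room 4 must be D.

D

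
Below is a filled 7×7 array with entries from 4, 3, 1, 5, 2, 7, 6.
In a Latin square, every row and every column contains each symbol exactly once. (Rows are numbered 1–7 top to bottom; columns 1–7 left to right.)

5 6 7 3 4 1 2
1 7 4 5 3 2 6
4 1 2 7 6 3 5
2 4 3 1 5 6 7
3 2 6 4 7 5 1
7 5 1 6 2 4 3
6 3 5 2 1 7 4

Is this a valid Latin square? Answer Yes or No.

Each row is a permutation of the 7 symbols, and so is each column.

Yes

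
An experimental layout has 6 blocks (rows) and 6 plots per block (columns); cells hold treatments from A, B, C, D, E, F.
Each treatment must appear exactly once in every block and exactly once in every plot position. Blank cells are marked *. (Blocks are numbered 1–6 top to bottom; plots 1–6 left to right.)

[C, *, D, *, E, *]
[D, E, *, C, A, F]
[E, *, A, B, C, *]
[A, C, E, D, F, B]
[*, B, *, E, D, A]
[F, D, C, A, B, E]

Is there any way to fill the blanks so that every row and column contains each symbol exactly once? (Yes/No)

No

Block 1, plot 6: block 1 together with plot 6 already contain {A, B, C, D, E, F} — every symbol — so nothing can go there. The grid has no valid completion.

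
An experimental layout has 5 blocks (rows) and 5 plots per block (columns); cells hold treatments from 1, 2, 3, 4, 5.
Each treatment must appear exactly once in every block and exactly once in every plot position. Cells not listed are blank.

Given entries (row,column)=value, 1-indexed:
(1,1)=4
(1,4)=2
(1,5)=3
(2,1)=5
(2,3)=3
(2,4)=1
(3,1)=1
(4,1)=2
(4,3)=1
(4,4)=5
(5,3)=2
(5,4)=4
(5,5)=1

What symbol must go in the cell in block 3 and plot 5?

5

Block 1, plot 3: block 1 has {2, 3, 4} and plot 3 has {1, 2, 3}, leaving only 5.
Block 1, plot 2: block 1 has {2, 3, 4, 5} and plot 2 has {}, leaving only 1.
Block 3, plot 3: block 3 has {1} and plot 3 has {1, 2, 3, 5}, leaving only 4.
Block 3, plot 4: block 3 has {1, 4} and plot 4 has {1, 2, 4, 5}, leaving only 3.
Block 4, plot 5: block 4 has {1, 2, 5} and plot 5 has {1, 3}, leaving only 4.
Block 2, plot 5: block 2 has {1, 3, 5} and plot 5 has {1, 3, 4}, leaving only 2.
Block 3 already has {1, 3, 4} and plot 5 already has {1, 2, 3, 4}, so block 3, plot 5 must be 5.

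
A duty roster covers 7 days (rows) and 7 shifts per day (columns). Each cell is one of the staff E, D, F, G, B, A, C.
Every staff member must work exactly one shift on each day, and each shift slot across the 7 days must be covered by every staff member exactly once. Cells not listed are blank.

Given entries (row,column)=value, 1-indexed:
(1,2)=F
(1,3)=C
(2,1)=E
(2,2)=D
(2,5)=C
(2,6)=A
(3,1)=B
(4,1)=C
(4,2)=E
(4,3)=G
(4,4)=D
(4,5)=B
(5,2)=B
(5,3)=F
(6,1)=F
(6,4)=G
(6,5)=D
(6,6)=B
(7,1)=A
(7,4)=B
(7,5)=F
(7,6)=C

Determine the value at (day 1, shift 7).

Day 2, shift 3: day 2 has {E, D, A, C} and shift 3 has {F, G, C}, leaving only B.
Day 2, shift 4: day 2 has {E, D, B, A, C} and shift 4 has {D, G, B}, leaving only F.
Day 2, shift 7: day 2 has {E, D, F, B, A, C} and shift 7 has {}, leaving only G.
Day 4, shift 6: day 4 has {E, D, G, B, C} and shift 6 has {B, A, C}, leaving only F.
Day 4, shift 7: day 4 has {E, D, F, G, B, C} and shift 7 has {G}, leaving only A.
Day 7, shift 2: day 7 has {F, B, A, C} and shift 2 has {E, D, F, B}, leaving only G.
Day 1, shift 7 is narrowed to {E, D, B}.
If it were E, then day 1, shift 6 would be left with no valid symbol.
If it were D, then day 1, shift 5 would be left with no valid symbol.
So day 1, shift 7 must be B.

B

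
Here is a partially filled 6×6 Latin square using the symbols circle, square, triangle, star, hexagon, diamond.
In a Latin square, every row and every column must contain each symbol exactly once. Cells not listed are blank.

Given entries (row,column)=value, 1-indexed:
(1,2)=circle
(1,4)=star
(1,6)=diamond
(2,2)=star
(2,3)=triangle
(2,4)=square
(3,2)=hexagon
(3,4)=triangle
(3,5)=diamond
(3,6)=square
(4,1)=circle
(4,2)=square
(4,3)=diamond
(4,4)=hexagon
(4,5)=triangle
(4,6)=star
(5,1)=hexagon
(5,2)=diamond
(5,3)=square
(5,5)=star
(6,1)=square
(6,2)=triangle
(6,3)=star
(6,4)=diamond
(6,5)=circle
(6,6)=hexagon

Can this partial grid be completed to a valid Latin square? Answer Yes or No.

Yes

No row or column among the givens repeats a symbol, and propagating forced cells runs into no contradiction.
One valid completion exists (for instance, triangle circle hexagon star square diamond / diamond star triangle square hexagon circle / star hexagon circle triangle diamond square / circle square diamond hexagon triangle star / hexagon diamond square circle star triangle / square triangle star diamond circle hexagon).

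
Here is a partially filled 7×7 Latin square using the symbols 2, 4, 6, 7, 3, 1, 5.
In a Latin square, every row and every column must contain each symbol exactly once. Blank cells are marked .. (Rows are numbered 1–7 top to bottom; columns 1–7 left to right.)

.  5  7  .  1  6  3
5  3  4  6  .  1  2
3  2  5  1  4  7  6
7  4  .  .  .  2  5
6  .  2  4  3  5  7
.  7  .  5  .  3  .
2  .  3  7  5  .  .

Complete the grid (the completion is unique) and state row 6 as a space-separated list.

Row 1, column 1: row 1 has {6, 7, 3, 1, 5} and column 1 has {2, 6, 7, 3, 5}, leaving only 4.
Row 6, column 1: row 6 has {7, 3, 5} and column 1 has {2, 4, 6, 7, 3, 5}, leaving only 1.
Row 6, column 3: row 6 has {7, 3, 1, 5} and column 3 has {2, 4, 7, 3, 5}, leaving only 6.
Row 6, column 5: row 6 has {6, 7, 3, 1, 5} and column 5 has {4, 3, 1, 5}, leaving only 2.
Row 6, column 7: row 6 has {2, 6, 7, 3, 1, 5} and column 7 has {2, 6, 7, 3, 5}, leaving only 4.
So row 6 reads: 1 7 6 5 2 3 4.

1 7 6 5 2 3 4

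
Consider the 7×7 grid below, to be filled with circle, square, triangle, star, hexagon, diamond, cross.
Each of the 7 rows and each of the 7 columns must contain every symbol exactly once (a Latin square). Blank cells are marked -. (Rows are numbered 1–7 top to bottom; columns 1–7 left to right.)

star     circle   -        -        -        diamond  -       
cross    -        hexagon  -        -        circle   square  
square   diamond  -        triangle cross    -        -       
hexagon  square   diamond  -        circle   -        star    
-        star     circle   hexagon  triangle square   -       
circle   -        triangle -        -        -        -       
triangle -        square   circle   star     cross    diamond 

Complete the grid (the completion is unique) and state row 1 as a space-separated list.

star circle cross square hexagon diamond triangle

Row 1, column 3: row 1 has {circle, star, diamond} and column 3 has {circle, square, triangle, hexagon, diamond}, leaving only cross.
Row 1, column 4: row 1 has {circle, star, diamond, cross} and column 4 has {circle, triangle, hexagon}, leaving only square.
Row 1, column 5: row 1 has {circle, square, star, diamond, cross} and column 5 has {circle, triangle, star, cross}, leaving only hexagon.
Row 1, column 7: row 1 has {circle, square, star, hexagon, diamond, cross} and column 7 has {square, star, diamond}, leaving only triangle.
So row 1 reads: star circle cross square hexagon diamond triangle.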